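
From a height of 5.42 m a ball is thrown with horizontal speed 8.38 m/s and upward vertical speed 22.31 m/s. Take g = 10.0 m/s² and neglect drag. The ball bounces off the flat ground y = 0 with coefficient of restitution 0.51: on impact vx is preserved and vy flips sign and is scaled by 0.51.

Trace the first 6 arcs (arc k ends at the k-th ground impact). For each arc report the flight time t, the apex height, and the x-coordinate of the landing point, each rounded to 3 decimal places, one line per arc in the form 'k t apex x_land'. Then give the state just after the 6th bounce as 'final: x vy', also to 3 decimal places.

Arc 1: start y=5.420, vy=22.310 → t=4.693, apex=30.307, x_land=39.327, impact vy=-24.620
  bounce: vy ← 0.51·24.620 = 12.556
Arc 2: start y=0.000, vy=12.556 → t=2.511, apex=7.883, x_land=60.371, impact vy=-12.556
  bounce: vy ← 0.51·12.556 = 6.404
Arc 3: start y=0.000, vy=6.404 → t=1.281, apex=2.050, x_land=71.104, impact vy=-6.404
  bounce: vy ← 0.51·6.404 = 3.266
Arc 4: start y=0.000, vy=3.266 → t=0.653, apex=0.533, x_land=76.577, impact vy=-3.266
  bounce: vy ← 0.51·3.266 = 1.666
Arc 5: start y=0.000, vy=1.666 → t=0.333, apex=0.139, x_land=79.369, impact vy=-1.666
  bounce: vy ← 0.51·1.666 = 0.849
Arc 6: start y=0.000, vy=0.849 → t=0.170, apex=0.036, x_land=80.792, impact vy=-0.849
  bounce: vy ← 0.51·0.849 = 0.433

1 4.693 30.307 39.327
2 2.511 7.883 60.371
3 1.281 2.050 71.104
4 0.653 0.533 76.577
5 0.333 0.139 79.369
6 0.170 0.036 80.792
final: 80.792 0.433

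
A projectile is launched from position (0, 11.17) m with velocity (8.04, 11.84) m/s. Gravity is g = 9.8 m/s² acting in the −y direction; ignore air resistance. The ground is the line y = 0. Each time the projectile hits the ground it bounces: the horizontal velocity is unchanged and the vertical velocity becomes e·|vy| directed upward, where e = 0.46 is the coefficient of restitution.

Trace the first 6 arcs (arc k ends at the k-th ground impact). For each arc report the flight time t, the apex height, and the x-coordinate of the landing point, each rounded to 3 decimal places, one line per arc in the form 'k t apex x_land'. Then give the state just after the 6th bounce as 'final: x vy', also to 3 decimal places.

Arc 1: start y=11.170, vy=11.840 → t=3.142, apex=18.322, x_land=25.261, impact vy=-18.950
  bounce: vy ← 0.46·18.950 = 8.717
Arc 2: start y=0.000, vy=8.717 → t=1.779, apex=3.877, x_land=39.564, impact vy=-8.717
  bounce: vy ← 0.46·8.717 = 4.010
Arc 3: start y=0.000, vy=4.010 → t=0.818, apex=0.820, x_land=46.144, impact vy=-4.010
  bounce: vy ← 0.46·4.010 = 1.845
Arc 4: start y=0.000, vy=1.845 → t=0.376, apex=0.174, x_land=49.170, impact vy=-1.845
  bounce: vy ← 0.46·1.845 = 0.848
Arc 5: start y=0.000, vy=0.848 → t=0.173, apex=0.037, x_land=50.562, impact vy=-0.848
  bounce: vy ← 0.46·0.848 = 0.390
Arc 6: start y=0.000, vy=0.390 → t=0.080, apex=0.008, x_land=51.203, impact vy=-0.390
  bounce: vy ← 0.46·0.390 = 0.180

1 3.142 18.322 25.261
2 1.779 3.877 39.564
3 0.818 0.820 46.144
4 0.376 0.174 49.170
5 0.173 0.037 50.562
6 0.080 0.008 51.203
final: 51.203 0.180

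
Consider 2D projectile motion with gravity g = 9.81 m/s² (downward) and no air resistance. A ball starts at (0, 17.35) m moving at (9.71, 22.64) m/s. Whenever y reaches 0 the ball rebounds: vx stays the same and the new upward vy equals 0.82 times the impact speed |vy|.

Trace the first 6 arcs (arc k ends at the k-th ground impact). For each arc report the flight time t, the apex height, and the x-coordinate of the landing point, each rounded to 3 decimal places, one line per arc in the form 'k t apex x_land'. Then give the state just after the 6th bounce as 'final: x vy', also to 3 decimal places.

Arc 1: start y=17.350, vy=22.640 → t=5.285, apex=43.475, x_land=51.317, impact vy=-29.206
  bounce: vy ← 0.82·29.206 = 23.949
Arc 2: start y=0.000, vy=23.949 → t=4.883, apex=29.232, x_land=98.726, impact vy=-23.949
  bounce: vy ← 0.82·23.949 = 19.638
Arc 3: start y=0.000, vy=19.638 → t=4.004, apex=19.656, x_land=137.602, impact vy=-19.638
  bounce: vy ← 0.82·19.638 = 16.103
Arc 4: start y=0.000, vy=16.103 → t=3.283, apex=13.217, x_land=169.480, impact vy=-16.103
  bounce: vy ← 0.82·16.103 = 13.205
Arc 5: start y=0.000, vy=13.205 → t=2.692, apex=8.887, x_land=195.620, impact vy=-13.205
  bounce: vy ← 0.82·13.205 = 10.828
Arc 6: start y=0.000, vy=10.828 → t=2.207, apex=5.976, x_land=217.055, impact vy=-10.828
  bounce: vy ← 0.82·10.828 = 8.879

1 5.285 43.475 51.317
2 4.883 29.232 98.726
3 4.004 19.656 137.602
4 3.283 13.217 169.480
5 2.692 8.887 195.620
6 2.207 5.976 217.055
final: 217.055 8.879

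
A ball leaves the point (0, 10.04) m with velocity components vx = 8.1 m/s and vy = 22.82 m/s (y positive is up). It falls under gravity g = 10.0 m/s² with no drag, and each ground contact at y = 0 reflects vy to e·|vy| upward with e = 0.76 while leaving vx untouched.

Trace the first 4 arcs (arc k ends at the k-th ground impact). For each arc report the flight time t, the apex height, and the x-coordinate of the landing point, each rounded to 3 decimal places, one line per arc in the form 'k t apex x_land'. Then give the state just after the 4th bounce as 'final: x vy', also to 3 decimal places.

1 4.968 36.078 40.242
2 4.083 20.838 73.314
3 3.103 12.036 98.449
4 2.358 6.952 117.552
final: 117.552 8.962

Arc 1: start y=10.040, vy=22.820 → t=4.968, apex=36.078, x_land=40.242, impact vy=-26.862
  bounce: vy ← 0.76·26.862 = 20.415
Arc 2: start y=0.000, vy=20.415 → t=4.083, apex=20.838, x_land=73.314, impact vy=-20.415
  bounce: vy ← 0.76·20.415 = 15.515
Arc 3: start y=0.000, vy=15.515 → t=3.103, apex=12.036, x_land=98.449, impact vy=-15.515
  bounce: vy ← 0.76·15.515 = 11.792
Arc 4: start y=0.000, vy=11.792 → t=2.358, apex=6.952, x_land=117.552, impact vy=-11.792
  bounce: vy ← 0.76·11.792 = 8.962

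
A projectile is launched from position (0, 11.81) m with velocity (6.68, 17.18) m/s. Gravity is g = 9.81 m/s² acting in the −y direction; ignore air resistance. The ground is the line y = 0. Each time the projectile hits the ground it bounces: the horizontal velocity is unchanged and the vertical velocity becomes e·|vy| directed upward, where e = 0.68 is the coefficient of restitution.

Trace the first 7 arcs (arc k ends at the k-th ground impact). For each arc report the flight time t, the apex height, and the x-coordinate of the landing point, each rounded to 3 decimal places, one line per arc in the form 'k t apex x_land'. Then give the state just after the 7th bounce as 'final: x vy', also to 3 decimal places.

Arc 1: start y=11.810, vy=17.180 → t=4.091, apex=26.853, x_land=27.328, impact vy=-22.954
  bounce: vy ← 0.68·22.954 = 15.608
Arc 2: start y=0.000, vy=15.608 → t=3.182, apex=12.417, x_land=48.585, impact vy=-15.608
  bounce: vy ← 0.68·15.608 = 10.614
Arc 3: start y=0.000, vy=10.614 → t=2.164, apex=5.742, x_land=63.040, impact vy=-10.614
  bounce: vy ← 0.68·10.614 = 7.217
Arc 4: start y=0.000, vy=7.217 → t=1.471, apex=2.655, x_land=72.869, impact vy=-7.217
  bounce: vy ← 0.68·7.217 = 4.908
Arc 5: start y=0.000, vy=4.908 → t=1.001, apex=1.228, x_land=79.553, impact vy=-4.908
  bounce: vy ← 0.68·4.908 = 3.337
Arc 6: start y=0.000, vy=3.337 → t=0.680, apex=0.568, x_land=84.098, impact vy=-3.337
  bounce: vy ← 0.68·3.337 = 2.269
Arc 7: start y=0.000, vy=2.269 → t=0.463, apex=0.262, x_land=87.188, impact vy=-2.269
  bounce: vy ← 0.68·2.269 = 1.543

1 4.091 26.853 27.328
2 3.182 12.417 48.585
3 2.164 5.742 63.040
4 1.471 2.655 72.869
5 1.001 1.228 79.553
6 0.680 0.568 84.098
7 0.463 0.262 87.188
final: 87.188 1.543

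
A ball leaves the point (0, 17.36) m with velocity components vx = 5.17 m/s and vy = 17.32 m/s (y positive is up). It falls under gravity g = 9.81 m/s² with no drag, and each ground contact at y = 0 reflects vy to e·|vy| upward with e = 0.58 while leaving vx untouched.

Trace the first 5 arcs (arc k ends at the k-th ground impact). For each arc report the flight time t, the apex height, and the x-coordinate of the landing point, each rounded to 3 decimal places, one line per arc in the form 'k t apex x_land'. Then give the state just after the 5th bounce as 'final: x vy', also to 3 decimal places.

Arc 1: start y=17.360, vy=17.320 → t=4.346, apex=32.650, x_land=22.466, impact vy=-25.310
  bounce: vy ← 0.58·25.310 = 14.680
Arc 2: start y=0.000, vy=14.680 → t=2.993, apex=10.983, x_land=37.939, impact vy=-14.680
  bounce: vy ← 0.58·14.680 = 8.514
Arc 3: start y=0.000, vy=8.514 → t=1.736, apex=3.695, x_land=46.913, impact vy=-8.514
  bounce: vy ← 0.58·8.514 = 4.938
Arc 4: start y=0.000, vy=4.938 → t=1.007, apex=1.243, x_land=52.118, impact vy=-4.938
  bounce: vy ← 0.58·4.938 = 2.864
Arc 5: start y=0.000, vy=2.864 → t=0.584, apex=0.418, x_land=55.137, impact vy=-2.864
  bounce: vy ← 0.58·2.864 = 1.661

1 4.346 32.650 22.466
2 2.993 10.983 37.939
3 1.736 3.695 46.913
4 1.007 1.243 52.118
5 0.584 0.418 55.137
final: 55.137 1.661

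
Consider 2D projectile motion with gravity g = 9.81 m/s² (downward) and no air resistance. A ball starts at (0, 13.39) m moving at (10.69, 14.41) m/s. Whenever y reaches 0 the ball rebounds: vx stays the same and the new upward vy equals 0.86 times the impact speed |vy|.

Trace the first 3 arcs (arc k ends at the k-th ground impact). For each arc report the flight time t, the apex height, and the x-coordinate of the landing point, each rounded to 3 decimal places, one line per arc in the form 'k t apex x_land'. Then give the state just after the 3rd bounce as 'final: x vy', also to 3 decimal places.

Arc 1: start y=13.390, vy=14.410 → t=3.680, apex=23.973, x_land=39.336, impact vy=-21.688
  bounce: vy ← 0.86·21.688 = 18.651
Arc 2: start y=0.000, vy=18.651 → t=3.803, apex=17.731, x_land=79.985, impact vy=-18.651
  bounce: vy ← 0.86·18.651 = 16.040
Arc 3: start y=0.000, vy=16.040 → t=3.270, apex=13.114, x_land=114.943, impact vy=-16.040
  bounce: vy ← 0.86·16.040 = 13.795

1 3.680 23.973 39.336
2 3.803 17.731 79.985
3 3.270 13.114 114.943
final: 114.943 13.795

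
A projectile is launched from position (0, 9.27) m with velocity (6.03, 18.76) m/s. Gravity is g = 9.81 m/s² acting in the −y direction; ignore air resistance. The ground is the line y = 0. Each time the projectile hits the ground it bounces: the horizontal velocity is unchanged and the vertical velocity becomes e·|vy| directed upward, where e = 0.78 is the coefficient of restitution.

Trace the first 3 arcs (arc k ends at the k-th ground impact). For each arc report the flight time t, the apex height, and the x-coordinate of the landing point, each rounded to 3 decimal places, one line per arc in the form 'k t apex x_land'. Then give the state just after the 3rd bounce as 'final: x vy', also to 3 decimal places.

Arc 1: start y=9.270, vy=18.760 → t=4.268, apex=27.208, x_land=25.733, impact vy=-23.104
  bounce: vy ← 0.78·23.104 = 18.021
Arc 2: start y=0.000, vy=18.021 → t=3.674, apex=16.553, x_land=47.888, impact vy=-18.021
  bounce: vy ← 0.78·18.021 = 14.057
Arc 3: start y=0.000, vy=14.057 → t=2.866, apex=10.071, x_land=65.169, impact vy=-14.057
  bounce: vy ← 0.78·14.057 = 10.964

1 4.268 27.208 25.733
2 3.674 16.553 47.888
3 2.866 10.071 65.169
final: 65.169 10.964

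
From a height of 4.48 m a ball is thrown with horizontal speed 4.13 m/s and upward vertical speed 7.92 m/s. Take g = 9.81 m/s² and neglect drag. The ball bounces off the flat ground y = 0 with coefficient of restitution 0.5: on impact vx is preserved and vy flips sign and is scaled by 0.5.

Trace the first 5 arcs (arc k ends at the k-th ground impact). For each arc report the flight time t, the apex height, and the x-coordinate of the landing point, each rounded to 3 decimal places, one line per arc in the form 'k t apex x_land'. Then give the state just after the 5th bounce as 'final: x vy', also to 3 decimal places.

1 2.058 7.677 8.501
2 1.251 1.919 13.668
3 0.626 0.480 16.252
4 0.313 0.120 17.543
5 0.156 0.030 18.189
final: 18.189 0.384

Arc 1: start y=4.480, vy=7.920 → t=2.058, apex=7.677, x_land=8.501, impact vy=-12.273
  bounce: vy ← 0.5·12.273 = 6.136
Arc 2: start y=0.000, vy=6.136 → t=1.251, apex=1.919, x_land=13.668, impact vy=-6.136
  bounce: vy ← 0.5·6.136 = 3.068
Arc 3: start y=0.000, vy=3.068 → t=0.626, apex=0.480, x_land=16.252, impact vy=-3.068
  bounce: vy ← 0.5·3.068 = 1.534
Arc 4: start y=0.000, vy=1.534 → t=0.313, apex=0.120, x_land=17.543, impact vy=-1.534
  bounce: vy ← 0.5·1.534 = 0.767
Arc 5: start y=0.000, vy=0.767 → t=0.156, apex=0.030, x_land=18.189, impact vy=-0.767
  bounce: vy ← 0.5·0.767 = 0.384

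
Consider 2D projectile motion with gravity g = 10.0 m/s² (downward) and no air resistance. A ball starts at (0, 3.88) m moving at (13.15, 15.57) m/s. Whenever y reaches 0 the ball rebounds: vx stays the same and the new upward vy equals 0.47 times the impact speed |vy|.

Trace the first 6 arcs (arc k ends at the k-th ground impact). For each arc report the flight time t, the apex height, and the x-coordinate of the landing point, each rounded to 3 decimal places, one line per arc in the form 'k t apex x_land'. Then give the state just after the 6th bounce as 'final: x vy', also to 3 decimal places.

1 3.346 16.001 43.999
2 1.682 3.535 66.112
3 0.790 0.781 76.505
4 0.371 0.172 81.390
5 0.175 0.038 83.685
6 0.082 0.008 84.764
final: 84.764 0.193

Arc 1: start y=3.880, vy=15.570 → t=3.346, apex=16.001, x_land=43.999, impact vy=-17.889
  bounce: vy ← 0.47·17.889 = 8.408
Arc 2: start y=0.000, vy=8.408 → t=1.682, apex=3.535, x_land=66.112, impact vy=-8.408
  bounce: vy ← 0.47·8.408 = 3.952
Arc 3: start y=0.000, vy=3.952 → t=0.790, apex=0.781, x_land=76.505, impact vy=-3.952
  bounce: vy ← 0.47·3.952 = 1.857
Arc 4: start y=0.000, vy=1.857 → t=0.371, apex=0.172, x_land=81.390, impact vy=-1.857
  bounce: vy ← 0.47·1.857 = 0.873
Arc 5: start y=0.000, vy=0.873 → t=0.175, apex=0.038, x_land=83.685, impact vy=-0.873
  bounce: vy ← 0.47·0.873 = 0.410
Arc 6: start y=0.000, vy=0.410 → t=0.082, apex=0.008, x_land=84.764, impact vy=-0.410
  bounce: vy ← 0.47·0.410 = 0.193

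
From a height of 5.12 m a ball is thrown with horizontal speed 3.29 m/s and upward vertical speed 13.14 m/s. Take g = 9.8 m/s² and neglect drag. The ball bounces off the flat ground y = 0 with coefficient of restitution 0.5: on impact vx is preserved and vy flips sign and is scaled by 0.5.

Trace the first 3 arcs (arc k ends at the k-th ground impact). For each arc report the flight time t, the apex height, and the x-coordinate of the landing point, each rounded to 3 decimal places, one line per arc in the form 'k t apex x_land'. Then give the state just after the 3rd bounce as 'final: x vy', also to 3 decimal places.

1 3.027 13.929 9.958
2 1.686 3.482 15.505
3 0.843 0.871 18.279
final: 18.279 2.065

Arc 1: start y=5.120, vy=13.140 → t=3.027, apex=13.929, x_land=9.958, impact vy=-16.523
  bounce: vy ← 0.5·16.523 = 8.262
Arc 2: start y=0.000, vy=8.262 → t=1.686, apex=3.482, x_land=15.505, impact vy=-8.262
  bounce: vy ← 0.5·8.262 = 4.131
Arc 3: start y=0.000, vy=4.131 → t=0.843, apex=0.871, x_land=18.279, impact vy=-4.131
  bounce: vy ← 0.5·4.131 = 2.065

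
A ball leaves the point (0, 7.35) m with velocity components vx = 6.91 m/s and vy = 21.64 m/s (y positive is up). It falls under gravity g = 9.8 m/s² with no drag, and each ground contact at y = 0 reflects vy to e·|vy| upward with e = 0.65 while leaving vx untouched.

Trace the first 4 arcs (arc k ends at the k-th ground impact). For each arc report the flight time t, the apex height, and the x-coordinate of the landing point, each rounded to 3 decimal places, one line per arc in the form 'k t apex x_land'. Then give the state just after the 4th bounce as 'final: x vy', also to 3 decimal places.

Arc 1: start y=7.350, vy=21.640 → t=4.733, apex=31.242, x_land=32.707, impact vy=-24.746
  bounce: vy ← 0.65·24.746 = 16.085
Arc 2: start y=0.000, vy=16.085 → t=3.283, apex=13.200, x_land=55.389, impact vy=-16.085
  bounce: vy ← 0.65·16.085 = 10.455
Arc 3: start y=0.000, vy=10.455 → t=2.134, apex=5.577, x_land=70.133, impact vy=-10.455
  bounce: vy ← 0.65·10.455 = 6.796
Arc 4: start y=0.000, vy=6.796 → t=1.387, apex=2.356, x_land=79.717, impact vy=-6.796
  bounce: vy ← 0.65·6.796 = 4.417

1 4.733 31.242 32.707
2 3.283 13.200 55.389
3 2.134 5.577 70.133
4 1.387 2.356 79.717
final: 79.717 4.417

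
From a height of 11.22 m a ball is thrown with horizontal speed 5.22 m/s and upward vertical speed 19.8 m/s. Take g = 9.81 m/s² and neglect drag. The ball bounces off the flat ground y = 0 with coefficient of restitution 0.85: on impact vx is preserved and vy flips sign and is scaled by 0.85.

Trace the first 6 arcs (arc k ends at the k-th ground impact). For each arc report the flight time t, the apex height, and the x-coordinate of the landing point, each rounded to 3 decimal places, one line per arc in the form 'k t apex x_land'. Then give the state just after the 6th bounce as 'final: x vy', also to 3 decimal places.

Arc 1: start y=11.220, vy=19.800 → t=4.540, apex=31.202, x_land=23.701, impact vy=-24.742
  bounce: vy ← 0.85·24.742 = 21.031
Arc 2: start y=0.000, vy=21.031 → t=4.288, apex=22.543, x_land=46.083, impact vy=-21.031
  bounce: vy ← 0.85·21.031 = 17.876
Arc 3: start y=0.000, vy=17.876 → t=3.644, apex=16.287, x_land=65.107, impact vy=-17.876
  bounce: vy ← 0.85·17.876 = 15.195
Arc 4: start y=0.000, vy=15.195 → t=3.098, apex=11.768, x_land=81.278, impact vy=-15.195
  bounce: vy ← 0.85·15.195 = 12.916
Arc 5: start y=0.000, vy=12.916 → t=2.633, apex=8.502, x_land=95.023, impact vy=-12.916
  bounce: vy ← 0.85·12.916 = 10.978
Arc 6: start y=0.000, vy=10.978 → t=2.238, apex=6.143, x_land=106.706, impact vy=-10.978
  bounce: vy ← 0.85·10.978 = 9.332

1 4.540 31.202 23.701
2 4.288 22.543 46.083
3 3.644 16.287 65.107
4 3.098 11.768 81.278
5 2.633 8.502 95.023
6 2.238 6.143 106.706
final: 106.706 9.332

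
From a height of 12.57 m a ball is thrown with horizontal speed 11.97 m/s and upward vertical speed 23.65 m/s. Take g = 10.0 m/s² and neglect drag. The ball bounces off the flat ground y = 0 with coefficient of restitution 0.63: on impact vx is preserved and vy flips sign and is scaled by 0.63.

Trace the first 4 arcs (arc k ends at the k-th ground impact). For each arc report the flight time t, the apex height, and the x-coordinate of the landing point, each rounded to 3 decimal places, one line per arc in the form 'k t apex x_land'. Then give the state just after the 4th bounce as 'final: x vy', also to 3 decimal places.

1 5.212 40.536 62.391
2 3.588 16.089 105.335
3 2.260 6.386 132.390
4 1.424 2.534 149.434
final: 149.434 4.485

Arc 1: start y=12.570, vy=23.650 → t=5.212, apex=40.536, x_land=62.391, impact vy=-28.473
  bounce: vy ← 0.63·28.473 = 17.938
Arc 2: start y=0.000, vy=17.938 → t=3.588, apex=16.089, x_land=105.335, impact vy=-17.938
  bounce: vy ← 0.63·17.938 = 11.301
Arc 3: start y=0.000, vy=11.301 → t=2.260, apex=6.386, x_land=132.390, impact vy=-11.301
  bounce: vy ← 0.63·11.301 = 7.120
Arc 4: start y=0.000, vy=7.120 → t=1.424, apex=2.534, x_land=149.434, impact vy=-7.120
  bounce: vy ← 0.63·7.120 = 4.485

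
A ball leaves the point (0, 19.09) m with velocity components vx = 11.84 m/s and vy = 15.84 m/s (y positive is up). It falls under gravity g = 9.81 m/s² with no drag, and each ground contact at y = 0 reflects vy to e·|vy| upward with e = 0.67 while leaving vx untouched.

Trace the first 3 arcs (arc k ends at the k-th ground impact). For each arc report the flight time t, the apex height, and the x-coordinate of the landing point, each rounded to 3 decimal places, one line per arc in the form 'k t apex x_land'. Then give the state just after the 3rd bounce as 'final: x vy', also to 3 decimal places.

1 4.164 31.878 49.302
2 3.416 14.310 89.749
3 2.289 6.424 116.848
final: 116.848 7.522

Arc 1: start y=19.090, vy=15.840 → t=4.164, apex=31.878, x_land=49.302, impact vy=-25.009
  bounce: vy ← 0.67·25.009 = 16.756
Arc 2: start y=0.000, vy=16.756 → t=3.416, apex=14.310, x_land=89.749, impact vy=-16.756
  bounce: vy ← 0.67·16.756 = 11.227
Arc 3: start y=0.000, vy=11.227 → t=2.289, apex=6.424, x_land=116.848, impact vy=-11.227
  bounce: vy ← 0.67·11.227 = 7.522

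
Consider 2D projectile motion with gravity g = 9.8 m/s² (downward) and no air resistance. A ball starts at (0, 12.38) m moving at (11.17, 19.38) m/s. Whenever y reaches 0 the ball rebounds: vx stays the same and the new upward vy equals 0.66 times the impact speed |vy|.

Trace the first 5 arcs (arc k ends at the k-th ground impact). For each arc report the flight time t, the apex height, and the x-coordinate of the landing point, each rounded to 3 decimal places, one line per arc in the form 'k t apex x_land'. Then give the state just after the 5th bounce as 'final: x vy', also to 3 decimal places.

1 4.515 31.542 50.429
2 3.349 13.740 87.839
3 2.210 5.985 112.529
4 1.459 2.607 128.824
5 0.963 1.136 139.579
final: 139.579 3.114

Arc 1: start y=12.380, vy=19.380 → t=4.515, apex=31.542, x_land=50.429, impact vy=-24.864
  bounce: vy ← 0.66·24.864 = 16.410
Arc 2: start y=0.000, vy=16.410 → t=3.349, apex=13.740, x_land=87.839, impact vy=-16.410
  bounce: vy ← 0.66·16.410 = 10.831
Arc 3: start y=0.000, vy=10.831 → t=2.210, apex=5.985, x_land=112.529, impact vy=-10.831
  bounce: vy ← 0.66·10.831 = 7.148
Arc 4: start y=0.000, vy=7.148 → t=1.459, apex=2.607, x_land=128.824, impact vy=-7.148
  bounce: vy ← 0.66·7.148 = 4.718
Arc 5: start y=0.000, vy=4.718 → t=0.963, apex=1.136, x_land=139.579, impact vy=-4.718
  bounce: vy ← 0.66·4.718 = 3.114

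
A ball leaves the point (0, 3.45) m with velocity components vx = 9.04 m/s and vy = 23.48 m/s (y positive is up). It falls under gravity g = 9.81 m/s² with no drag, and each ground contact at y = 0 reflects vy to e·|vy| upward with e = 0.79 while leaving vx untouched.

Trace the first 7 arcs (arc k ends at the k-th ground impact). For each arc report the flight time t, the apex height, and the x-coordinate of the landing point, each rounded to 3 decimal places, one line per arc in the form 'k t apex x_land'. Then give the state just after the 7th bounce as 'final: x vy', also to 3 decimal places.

Arc 1: start y=3.450, vy=23.480 → t=4.930, apex=31.549, x_land=44.564, impact vy=-24.880
  bounce: vy ← 0.79·24.880 = 19.655
Arc 2: start y=0.000, vy=19.655 → t=4.007, apex=19.690, x_land=80.788, impact vy=-19.655
  bounce: vy ← 0.79·19.655 = 15.527
Arc 3: start y=0.000, vy=15.527 → t=3.166, apex=12.289, x_land=109.406, impact vy=-15.527
  bounce: vy ← 0.79·15.527 = 12.267
Arc 4: start y=0.000, vy=12.267 → t=2.501, apex=7.669, x_land=132.013, impact vy=-12.267
  bounce: vy ← 0.79·12.267 = 9.691
Arc 5: start y=0.000, vy=9.691 → t=1.976, apex=4.786, x_land=149.873, impact vy=-9.691
  bounce: vy ← 0.79·9.691 = 7.656
Arc 6: start y=0.000, vy=7.656 → t=1.561, apex=2.987, x_land=163.983, impact vy=-7.656
  bounce: vy ← 0.79·7.656 = 6.048
Arc 7: start y=0.000, vy=6.048 → t=1.233, apex=1.864, x_land=175.129, impact vy=-6.048
  bounce: vy ← 0.79·6.048 = 4.778

1 4.930 31.549 44.564
2 4.007 19.690 80.788
3 3.166 12.289 109.406
4 2.501 7.669 132.013
5 1.976 4.786 149.873
6 1.561 2.987 163.983
7 1.233 1.864 175.129
final: 175.129 4.778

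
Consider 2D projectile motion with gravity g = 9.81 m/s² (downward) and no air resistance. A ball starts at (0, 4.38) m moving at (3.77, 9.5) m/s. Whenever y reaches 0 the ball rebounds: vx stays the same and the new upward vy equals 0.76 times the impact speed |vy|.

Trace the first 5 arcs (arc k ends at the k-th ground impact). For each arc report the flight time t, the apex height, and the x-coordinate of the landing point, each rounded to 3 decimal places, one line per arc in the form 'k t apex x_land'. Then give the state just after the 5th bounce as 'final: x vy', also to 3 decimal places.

1 2.321 8.980 8.752
2 2.057 5.187 16.505
3 1.563 2.996 22.398
4 1.188 1.730 26.877
5 0.903 0.999 30.280
final: 30.280 3.366

Arc 1: start y=4.380, vy=9.500 → t=2.321, apex=8.980, x_land=8.752, impact vy=-13.273
  bounce: vy ← 0.76·13.273 = 10.088
Arc 2: start y=0.000, vy=10.088 → t=2.057, apex=5.187, x_land=16.505, impact vy=-10.088
  bounce: vy ← 0.76·10.088 = 7.667
Arc 3: start y=0.000, vy=7.667 → t=1.563, apex=2.996, x_land=22.398, impact vy=-7.667
  bounce: vy ← 0.76·7.667 = 5.827
Arc 4: start y=0.000, vy=5.827 → t=1.188, apex=1.730, x_land=26.877, impact vy=-5.827
  bounce: vy ← 0.76·5.827 = 4.428
Arc 5: start y=0.000, vy=4.428 → t=0.903, apex=0.999, x_land=30.280, impact vy=-4.428
  bounce: vy ← 0.76·4.428 = 3.366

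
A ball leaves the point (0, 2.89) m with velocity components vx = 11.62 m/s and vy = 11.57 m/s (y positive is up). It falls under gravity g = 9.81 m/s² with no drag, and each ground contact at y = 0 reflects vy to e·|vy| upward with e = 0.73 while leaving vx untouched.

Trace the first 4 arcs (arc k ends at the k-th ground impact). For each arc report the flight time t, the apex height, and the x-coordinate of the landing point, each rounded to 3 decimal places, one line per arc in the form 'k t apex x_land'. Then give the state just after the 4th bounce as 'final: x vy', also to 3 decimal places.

Arc 1: start y=2.890, vy=11.570 → t=2.587, apex=9.713, x_land=30.056, impact vy=-13.805
  bounce: vy ← 0.73·13.805 = 10.077
Arc 2: start y=0.000, vy=10.077 → t=2.055, apex=5.176, x_land=53.930, impact vy=-10.077
  bounce: vy ← 0.73·10.077 = 7.356
Arc 3: start y=0.000, vy=7.356 → t=1.500, apex=2.758, x_land=71.357, impact vy=-7.356
  bounce: vy ← 0.73·7.356 = 5.370
Arc 4: start y=0.000, vy=5.370 → t=1.095, apex=1.470, x_land=84.079, impact vy=-5.370
  bounce: vy ← 0.73·5.370 = 3.920

1 2.587 9.713 30.056
2 2.055 5.176 53.930
3 1.500 2.758 71.357
4 1.095 1.470 84.079
final: 84.079 3.920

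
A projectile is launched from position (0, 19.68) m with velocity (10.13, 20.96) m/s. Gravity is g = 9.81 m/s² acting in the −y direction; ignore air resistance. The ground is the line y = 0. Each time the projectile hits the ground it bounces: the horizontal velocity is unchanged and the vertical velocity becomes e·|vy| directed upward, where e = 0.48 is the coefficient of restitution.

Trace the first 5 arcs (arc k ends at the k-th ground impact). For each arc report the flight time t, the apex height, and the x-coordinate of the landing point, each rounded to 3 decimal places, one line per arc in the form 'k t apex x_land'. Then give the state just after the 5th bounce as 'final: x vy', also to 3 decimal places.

Arc 1: start y=19.680, vy=20.960 → t=5.065, apex=42.072, x_land=51.311, impact vy=-28.731
  bounce: vy ← 0.48·28.731 = 13.791
Arc 2: start y=0.000, vy=13.791 → t=2.812, apex=9.693, x_land=79.792, impact vy=-13.791
  bounce: vy ← 0.48·13.791 = 6.620
Arc 3: start y=0.000, vy=6.620 → t=1.350, apex=2.233, x_land=93.463, impact vy=-6.620
  bounce: vy ← 0.48·6.620 = 3.177
Arc 4: start y=0.000, vy=3.177 → t=0.648, apex=0.515, x_land=100.025, impact vy=-3.177
  bounce: vy ← 0.48·3.177 = 1.525
Arc 5: start y=0.000, vy=1.525 → t=0.311, apex=0.119, x_land=103.175, impact vy=-1.525
  bounce: vy ← 0.48·1.525 = 0.732

1 5.065 42.072 51.311
2 2.812 9.693 79.792
3 1.350 2.233 93.463
4 0.648 0.515 100.025
5 0.311 0.119 103.175
final: 103.175 0.732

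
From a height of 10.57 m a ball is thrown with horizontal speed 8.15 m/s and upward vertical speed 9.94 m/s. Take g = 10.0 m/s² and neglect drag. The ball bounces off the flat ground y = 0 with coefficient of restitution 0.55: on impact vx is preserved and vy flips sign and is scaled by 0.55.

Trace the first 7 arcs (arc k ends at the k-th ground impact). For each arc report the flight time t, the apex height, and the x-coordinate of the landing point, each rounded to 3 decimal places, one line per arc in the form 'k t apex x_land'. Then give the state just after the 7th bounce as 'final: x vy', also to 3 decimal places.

Arc 1: start y=10.570, vy=9.940 → t=2.755, apex=15.510, x_land=22.455, impact vy=-17.613
  bounce: vy ← 0.55·17.613 = 9.687
Arc 2: start y=0.000, vy=9.687 → t=1.937, apex=4.692, x_land=38.245, impact vy=-9.687
  bounce: vy ← 0.55·9.687 = 5.328
Arc 3: start y=0.000, vy=5.328 → t=1.066, apex=1.419, x_land=46.929, impact vy=-5.328
  bounce: vy ← 0.55·5.328 = 2.930
Arc 4: start y=0.000, vy=2.930 → t=0.586, apex=0.429, x_land=51.706, impact vy=-2.930
  bounce: vy ← 0.55·2.930 = 1.612
Arc 5: start y=0.000, vy=1.612 → t=0.322, apex=0.130, x_land=54.333, impact vy=-1.612
  bounce: vy ← 0.55·1.612 = 0.886
Arc 6: start y=0.000, vy=0.886 → t=0.177, apex=0.039, x_land=55.778, impact vy=-0.886
  bounce: vy ← 0.55·0.886 = 0.488
Arc 7: start y=0.000, vy=0.488 → t=0.098, apex=0.012, x_land=56.572, impact vy=-0.488
  bounce: vy ← 0.55·0.488 = 0.268

1 2.755 15.510 22.455
2 1.937 4.692 38.245
3 1.066 1.419 46.929
4 0.586 0.429 51.706
5 0.322 0.130 54.333
6 0.177 0.039 55.778
7 0.098 0.012 56.572
final: 56.572 0.268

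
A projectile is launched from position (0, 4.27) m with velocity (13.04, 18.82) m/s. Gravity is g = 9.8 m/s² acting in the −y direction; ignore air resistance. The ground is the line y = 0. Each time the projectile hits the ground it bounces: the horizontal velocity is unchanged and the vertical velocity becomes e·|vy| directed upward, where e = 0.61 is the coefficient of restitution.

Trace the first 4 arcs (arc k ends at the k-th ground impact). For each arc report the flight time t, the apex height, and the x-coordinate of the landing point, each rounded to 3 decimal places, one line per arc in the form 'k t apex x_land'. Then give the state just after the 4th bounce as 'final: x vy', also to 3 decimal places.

Arc 1: start y=4.270, vy=18.820 → t=4.056, apex=22.341, x_land=52.886, impact vy=-20.926
  bounce: vy ← 0.61·20.926 = 12.765
Arc 2: start y=0.000, vy=12.765 → t=2.605, apex=8.313, x_land=86.856, impact vy=-12.765
  bounce: vy ← 0.61·12.765 = 7.786
Arc 3: start y=0.000, vy=7.786 → t=1.589, apex=3.093, x_land=107.577, impact vy=-7.786
  bounce: vy ← 0.61·7.786 = 4.750
Arc 4: start y=0.000, vy=4.750 → t=0.969, apex=1.151, x_land=120.217, impact vy=-4.750
  bounce: vy ← 0.61·4.750 = 2.897

1 4.056 22.341 52.886
2 2.605 8.313 86.856
3 1.589 3.093 107.577
4 0.969 1.151 120.217
final: 120.217 2.897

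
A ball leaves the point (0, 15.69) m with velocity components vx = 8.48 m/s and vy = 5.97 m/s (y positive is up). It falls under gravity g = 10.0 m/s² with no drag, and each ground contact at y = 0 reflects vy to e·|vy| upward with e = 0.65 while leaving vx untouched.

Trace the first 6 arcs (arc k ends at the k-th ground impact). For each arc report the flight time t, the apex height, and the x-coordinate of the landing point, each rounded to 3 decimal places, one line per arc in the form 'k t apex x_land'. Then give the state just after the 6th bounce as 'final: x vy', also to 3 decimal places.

Arc 1: start y=15.690, vy=5.970 → t=2.466, apex=17.472, x_land=20.915, impact vy=-18.693
  bounce: vy ← 0.65·18.693 = 12.151
Arc 2: start y=0.000, vy=12.151 → t=2.430, apex=7.382, x_land=41.522, impact vy=-12.151
  bounce: vy ← 0.65·12.151 = 7.898
Arc 3: start y=0.000, vy=7.898 → t=1.580, apex=3.119, x_land=54.917, impact vy=-7.898
  bounce: vy ← 0.65·7.898 = 5.134
Arc 4: start y=0.000, vy=5.134 → t=1.027, apex=1.318, x_land=63.624, impact vy=-5.134
  bounce: vy ← 0.65·5.134 = 3.337
Arc 5: start y=0.000, vy=3.337 → t=0.667, apex=0.557, x_land=69.283, impact vy=-3.337
  bounce: vy ← 0.65·3.337 = 2.169
Arc 6: start y=0.000, vy=2.169 → t=0.434, apex=0.235, x_land=72.962, impact vy=-2.169
  bounce: vy ← 0.65·2.169 = 1.410

1 2.466 17.472 20.915
2 2.430 7.382 41.522
3 1.580 3.119 54.917
4 1.027 1.318 63.624
5 0.667 0.557 69.283
6 0.434 0.235 72.962
final: 72.962 1.410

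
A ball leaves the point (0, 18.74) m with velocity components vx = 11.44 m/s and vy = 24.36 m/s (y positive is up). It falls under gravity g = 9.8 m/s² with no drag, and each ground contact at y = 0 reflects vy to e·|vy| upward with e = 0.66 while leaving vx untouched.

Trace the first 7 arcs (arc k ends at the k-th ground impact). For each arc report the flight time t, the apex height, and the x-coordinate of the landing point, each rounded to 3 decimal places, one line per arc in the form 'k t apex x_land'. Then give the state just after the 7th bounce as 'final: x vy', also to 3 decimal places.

Arc 1: start y=18.740, vy=24.360 → t=5.649, apex=49.016, x_land=64.619, impact vy=-30.995
  bounce: vy ← 0.66·30.995 = 20.457
Arc 2: start y=0.000, vy=20.457 → t=4.175, apex=21.351, x_land=112.380, impact vy=-20.457
  bounce: vy ← 0.66·20.457 = 13.502
Arc 3: start y=0.000, vy=13.502 → t=2.755, apex=9.301, x_land=143.902, impact vy=-13.502
  bounce: vy ← 0.66·13.502 = 8.911
Arc 4: start y=0.000, vy=8.911 → t=1.819, apex=4.051, x_land=164.706, impact vy=-8.911
  bounce: vy ← 0.66·8.911 = 5.881
Arc 5: start y=0.000, vy=5.881 → t=1.200, apex=1.765, x_land=178.437, impact vy=-5.881
  bounce: vy ← 0.66·5.881 = 3.882
Arc 6: start y=0.000, vy=3.882 → t=0.792, apex=0.769, x_land=187.500, impact vy=-3.882
  bounce: vy ← 0.66·3.882 = 2.562
Arc 7: start y=0.000, vy=2.562 → t=0.523, apex=0.335, x_land=193.481, impact vy=-2.562
  bounce: vy ← 0.66·2.562 = 1.691

1 5.649 49.016 64.619
2 4.175 21.351 112.380
3 2.755 9.301 143.902
4 1.819 4.051 164.706
5 1.200 1.765 178.437
6 0.792 0.769 187.500
7 0.523 0.335 193.481
final: 193.481 1.691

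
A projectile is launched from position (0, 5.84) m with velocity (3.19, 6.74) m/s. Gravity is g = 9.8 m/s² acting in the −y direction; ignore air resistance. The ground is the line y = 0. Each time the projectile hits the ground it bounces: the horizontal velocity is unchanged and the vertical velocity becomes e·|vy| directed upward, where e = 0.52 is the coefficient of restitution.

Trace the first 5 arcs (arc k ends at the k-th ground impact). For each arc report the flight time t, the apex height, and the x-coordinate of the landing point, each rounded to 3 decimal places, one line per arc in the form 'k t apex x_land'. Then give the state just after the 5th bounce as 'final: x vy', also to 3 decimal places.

Arc 1: start y=5.840, vy=6.740 → t=1.978, apex=8.158, x_land=6.310, impact vy=-12.645
  bounce: vy ← 0.52·12.645 = 6.575
Arc 2: start y=0.000, vy=6.575 → t=1.342, apex=2.206, x_land=10.591, impact vy=-6.575
  bounce: vy ← 0.52·6.575 = 3.419
Arc 3: start y=0.000, vy=3.419 → t=0.698, apex=0.596, x_land=12.817, impact vy=-3.419
  bounce: vy ← 0.52·3.419 = 1.778
Arc 4: start y=0.000, vy=1.778 → t=0.363, apex=0.161, x_land=13.974, impact vy=-1.778
  bounce: vy ← 0.52·1.778 = 0.925
Arc 5: start y=0.000, vy=0.925 → t=0.189, apex=0.044, x_land=14.576, impact vy=-0.925
  bounce: vy ← 0.52·0.925 = 0.481

1 1.978 8.158 6.310
2 1.342 2.206 10.591
3 0.698 0.596 12.817
4 0.363 0.161 13.974
5 0.189 0.044 14.576
final: 14.576 0.481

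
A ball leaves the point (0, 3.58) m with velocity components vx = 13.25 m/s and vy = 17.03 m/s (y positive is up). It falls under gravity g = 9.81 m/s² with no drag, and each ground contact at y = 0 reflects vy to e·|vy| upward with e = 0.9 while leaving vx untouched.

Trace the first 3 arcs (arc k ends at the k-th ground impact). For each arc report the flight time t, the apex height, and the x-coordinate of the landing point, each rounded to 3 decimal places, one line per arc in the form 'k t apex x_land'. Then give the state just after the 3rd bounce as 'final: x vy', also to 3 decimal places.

1 3.671 18.362 48.638
2 3.483 14.873 94.783
3 3.134 12.047 136.314
final: 136.314 13.837

Arc 1: start y=3.580, vy=17.030 → t=3.671, apex=18.362, x_land=48.638, impact vy=-18.981
  bounce: vy ← 0.9·18.981 = 17.082
Arc 2: start y=0.000, vy=17.082 → t=3.483, apex=14.873, x_land=94.783, impact vy=-17.082
  bounce: vy ← 0.9·17.082 = 15.374
Arc 3: start y=0.000, vy=15.374 → t=3.134, apex=12.047, x_land=136.314, impact vy=-15.374
  bounce: vy ← 0.9·15.374 = 13.837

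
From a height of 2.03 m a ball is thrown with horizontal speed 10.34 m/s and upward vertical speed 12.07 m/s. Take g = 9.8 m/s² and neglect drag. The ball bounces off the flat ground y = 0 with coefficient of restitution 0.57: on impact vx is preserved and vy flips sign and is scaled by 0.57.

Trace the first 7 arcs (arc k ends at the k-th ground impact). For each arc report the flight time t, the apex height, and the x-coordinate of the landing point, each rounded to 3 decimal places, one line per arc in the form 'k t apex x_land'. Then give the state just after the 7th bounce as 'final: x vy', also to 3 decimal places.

1 2.621 9.463 27.104
2 1.584 3.074 43.485
3 0.903 0.999 52.822
4 0.515 0.325 58.145
5 0.293 0.105 61.178
6 0.167 0.034 62.907
7 0.095 0.011 63.893
final: 63.893 0.266

Arc 1: start y=2.030, vy=12.070 → t=2.621, apex=9.463, x_land=27.104, impact vy=-13.619
  bounce: vy ← 0.57·13.619 = 7.763
Arc 2: start y=0.000, vy=7.763 → t=1.584, apex=3.074, x_land=43.485, impact vy=-7.763
  bounce: vy ← 0.57·7.763 = 4.425
Arc 3: start y=0.000, vy=4.425 → t=0.903, apex=0.999, x_land=52.822, impact vy=-4.425
  bounce: vy ← 0.57·4.425 = 2.522
Arc 4: start y=0.000, vy=2.522 → t=0.515, apex=0.325, x_land=58.145, impact vy=-2.522
  bounce: vy ← 0.57·2.522 = 1.438
Arc 5: start y=0.000, vy=1.438 → t=0.293, apex=0.105, x_land=61.178, impact vy=-1.438
  bounce: vy ← 0.57·1.438 = 0.819
Arc 6: start y=0.000, vy=0.819 → t=0.167, apex=0.034, x_land=62.907, impact vy=-0.819
  bounce: vy ← 0.57·0.819 = 0.467
Arc 7: start y=0.000, vy=0.467 → t=0.095, apex=0.011, x_land=63.893, impact vy=-0.467
  bounce: vy ← 0.57·0.467 = 0.266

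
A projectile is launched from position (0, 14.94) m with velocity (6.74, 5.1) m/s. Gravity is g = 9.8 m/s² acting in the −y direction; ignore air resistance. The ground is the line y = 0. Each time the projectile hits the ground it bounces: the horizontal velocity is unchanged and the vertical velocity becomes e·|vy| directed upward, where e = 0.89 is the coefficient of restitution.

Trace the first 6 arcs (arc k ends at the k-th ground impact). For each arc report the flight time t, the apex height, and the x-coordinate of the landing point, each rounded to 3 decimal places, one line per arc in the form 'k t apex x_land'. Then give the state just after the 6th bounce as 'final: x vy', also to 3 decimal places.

1 2.342 16.267 15.788
2 3.243 12.885 37.647
3 2.886 10.206 57.102
4 2.569 8.084 74.417
5 2.286 6.404 89.827
6 2.035 5.072 103.542
final: 103.542 8.874

Arc 1: start y=14.940, vy=5.100 → t=2.342, apex=16.267, x_land=15.788, impact vy=-17.856
  bounce: vy ← 0.89·17.856 = 15.892
Arc 2: start y=0.000, vy=15.892 → t=3.243, apex=12.885, x_land=37.647, impact vy=-15.892
  bounce: vy ← 0.89·15.892 = 14.144
Arc 3: start y=0.000, vy=14.144 → t=2.886, apex=10.206, x_land=57.102, impact vy=-14.144
  bounce: vy ← 0.89·14.144 = 12.588
Arc 4: start y=0.000, vy=12.588 → t=2.569, apex=8.084, x_land=74.417, impact vy=-12.588
  bounce: vy ← 0.89·12.588 = 11.203
Arc 5: start y=0.000, vy=11.203 → t=2.286, apex=6.404, x_land=89.827, impact vy=-11.203
  bounce: vy ← 0.89·11.203 = 9.971
Arc 6: start y=0.000, vy=9.971 → t=2.035, apex=5.072, x_land=103.542, impact vy=-9.971
  bounce: vy ← 0.89·9.971 = 8.874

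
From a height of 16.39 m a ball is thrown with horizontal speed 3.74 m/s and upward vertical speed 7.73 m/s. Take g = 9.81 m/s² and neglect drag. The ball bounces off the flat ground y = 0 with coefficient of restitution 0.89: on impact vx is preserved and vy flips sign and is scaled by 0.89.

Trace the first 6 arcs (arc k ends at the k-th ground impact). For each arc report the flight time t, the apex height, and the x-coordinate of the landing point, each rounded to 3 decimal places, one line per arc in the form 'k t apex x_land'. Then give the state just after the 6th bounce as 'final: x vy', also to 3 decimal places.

1 2.779 19.436 10.392
2 3.543 15.395 23.643
3 3.153 12.194 35.437
4 2.807 9.659 45.934
5 2.498 7.651 55.276
6 2.223 6.060 63.590
final: 63.590 9.705

Arc 1: start y=16.390, vy=7.730 → t=2.779, apex=19.436, x_land=10.392, impact vy=-19.528
  bounce: vy ← 0.89·19.528 = 17.380
Arc 2: start y=0.000, vy=17.380 → t=3.543, apex=15.395, x_land=23.643, impact vy=-17.380
  bounce: vy ← 0.89·17.380 = 15.468
Arc 3: start y=0.000, vy=15.468 → t=3.153, apex=12.194, x_land=35.437, impact vy=-15.468
  bounce: vy ← 0.89·15.468 = 13.766
Arc 4: start y=0.000, vy=13.766 → t=2.807, apex=9.659, x_land=45.934, impact vy=-13.766
  bounce: vy ← 0.89·13.766 = 12.252
Arc 5: start y=0.000, vy=12.252 → t=2.498, apex=7.651, x_land=55.276, impact vy=-12.252
  bounce: vy ← 0.89·12.252 = 10.904
Arc 6: start y=0.000, vy=10.904 → t=2.223, apex=6.060, x_land=63.590, impact vy=-10.904
  bounce: vy ← 0.89·10.904 = 9.705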